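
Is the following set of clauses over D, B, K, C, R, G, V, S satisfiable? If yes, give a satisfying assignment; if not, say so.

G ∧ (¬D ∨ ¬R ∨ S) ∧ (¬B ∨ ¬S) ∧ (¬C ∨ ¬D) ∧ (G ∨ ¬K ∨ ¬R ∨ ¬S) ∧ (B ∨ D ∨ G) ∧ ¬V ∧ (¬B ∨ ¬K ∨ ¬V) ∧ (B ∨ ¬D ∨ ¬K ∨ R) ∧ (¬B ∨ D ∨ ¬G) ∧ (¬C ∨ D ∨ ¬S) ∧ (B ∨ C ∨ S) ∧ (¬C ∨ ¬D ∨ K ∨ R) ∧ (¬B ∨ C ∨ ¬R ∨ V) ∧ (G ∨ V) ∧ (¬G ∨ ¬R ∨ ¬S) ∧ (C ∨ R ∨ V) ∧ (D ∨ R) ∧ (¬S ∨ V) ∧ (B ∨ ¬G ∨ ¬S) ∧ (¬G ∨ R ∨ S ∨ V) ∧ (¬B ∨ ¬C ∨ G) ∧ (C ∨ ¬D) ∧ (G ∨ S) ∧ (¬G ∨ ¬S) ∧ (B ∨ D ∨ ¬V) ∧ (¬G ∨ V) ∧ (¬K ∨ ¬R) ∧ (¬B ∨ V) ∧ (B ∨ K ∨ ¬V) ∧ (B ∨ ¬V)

No satisfying assignment exists.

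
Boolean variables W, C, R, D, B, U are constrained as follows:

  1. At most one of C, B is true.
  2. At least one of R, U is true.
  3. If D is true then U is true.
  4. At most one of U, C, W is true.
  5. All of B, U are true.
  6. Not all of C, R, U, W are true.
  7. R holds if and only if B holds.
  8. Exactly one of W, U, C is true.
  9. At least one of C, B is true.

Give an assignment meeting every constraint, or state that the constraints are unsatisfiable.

W: False, C: False, R: True, D: False, B: True, U: True

  (1) {C, B}: 1 true — at most one ✓
  (2) {R, U}: 2 true — at least one ✓
  (3) D=F ⇒ U: vacuous ✓
  (4) {U, C, W}: 1 true — at most one ✓
  (5) {B, U}: all 2 true ✓
  (6) {C, R, U, W}: 2/4 true — not all ✓
  (7) R=T, B=T — same ✓
  (8) {W, U, C}: 1 true — exactly one ✓
  (9) {C, B}: 1 true — at least one ✓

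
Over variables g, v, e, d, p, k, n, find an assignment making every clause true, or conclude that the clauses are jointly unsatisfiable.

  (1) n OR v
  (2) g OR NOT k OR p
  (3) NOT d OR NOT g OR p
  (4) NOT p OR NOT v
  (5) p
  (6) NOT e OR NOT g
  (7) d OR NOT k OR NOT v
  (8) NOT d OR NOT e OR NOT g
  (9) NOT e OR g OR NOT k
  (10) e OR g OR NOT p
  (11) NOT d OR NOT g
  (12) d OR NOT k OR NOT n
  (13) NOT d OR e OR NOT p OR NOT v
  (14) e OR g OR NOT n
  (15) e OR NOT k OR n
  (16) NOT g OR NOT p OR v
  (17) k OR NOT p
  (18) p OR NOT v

No satisfying assignment exists.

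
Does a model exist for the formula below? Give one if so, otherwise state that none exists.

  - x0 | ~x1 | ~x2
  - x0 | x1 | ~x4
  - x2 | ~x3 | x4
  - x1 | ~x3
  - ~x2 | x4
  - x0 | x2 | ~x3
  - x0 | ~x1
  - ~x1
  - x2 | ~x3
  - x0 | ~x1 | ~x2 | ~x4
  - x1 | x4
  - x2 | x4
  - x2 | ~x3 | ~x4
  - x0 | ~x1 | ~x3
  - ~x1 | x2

x0: True, x1: False, x2: False, x3: False, x4: True

Unit clause (~x1) forces x1 = False.
In (x1 | x4) only x4 is left, so x4 = True.
In (x0 | x1 | ~x4) only x0 is left, so x0 = True.
In (x1 | ~x3) only ~x3 is left, so x3 = False.
Set x2 = False.
All clauses satisfied.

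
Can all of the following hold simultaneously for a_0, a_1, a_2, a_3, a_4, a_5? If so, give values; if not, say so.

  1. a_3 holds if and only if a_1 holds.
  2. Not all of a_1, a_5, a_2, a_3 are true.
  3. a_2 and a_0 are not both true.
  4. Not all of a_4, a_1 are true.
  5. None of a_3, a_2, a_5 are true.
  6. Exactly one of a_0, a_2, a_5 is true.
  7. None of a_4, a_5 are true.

a_0 = True, a_1 = False, a_2 = False, a_3 = False, a_4 = False, a_5 = False

  (1) a_3=F, a_1=F — same ✓
  (2) {a_1, a_5, a_2, a_3}: 0/4 true — not all ✓
  (3) a_2=F, a_0=T — not both ✓
  (4) {a_4, a_1}: 0/2 true — not all ✓
  (5) {a_3, a_2, a_5}: 0 true — none ✓
  (6) {a_0, a_2, a_5}: 1 true — exactly one ✓
  (7) {a_4, a_5}: 0 true — none ✓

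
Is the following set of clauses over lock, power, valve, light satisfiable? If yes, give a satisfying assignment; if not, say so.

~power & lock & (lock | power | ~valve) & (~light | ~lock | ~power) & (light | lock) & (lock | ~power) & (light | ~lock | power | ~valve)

lock = True, power = False, valve = True, light = True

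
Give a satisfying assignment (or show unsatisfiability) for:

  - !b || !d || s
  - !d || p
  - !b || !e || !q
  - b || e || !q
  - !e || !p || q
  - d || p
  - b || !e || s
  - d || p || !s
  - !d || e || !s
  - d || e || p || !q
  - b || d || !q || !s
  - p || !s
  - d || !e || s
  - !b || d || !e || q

Set b = True.
Set s = False.
  then (!b || !d || s) forces d = False.
  then (d || p) forces p = True.
  then (d || !e || s) forces e = False.
Set q = False.
All clauses satisfied.

b: True, s: False, e: False, d: False, p: True, q: False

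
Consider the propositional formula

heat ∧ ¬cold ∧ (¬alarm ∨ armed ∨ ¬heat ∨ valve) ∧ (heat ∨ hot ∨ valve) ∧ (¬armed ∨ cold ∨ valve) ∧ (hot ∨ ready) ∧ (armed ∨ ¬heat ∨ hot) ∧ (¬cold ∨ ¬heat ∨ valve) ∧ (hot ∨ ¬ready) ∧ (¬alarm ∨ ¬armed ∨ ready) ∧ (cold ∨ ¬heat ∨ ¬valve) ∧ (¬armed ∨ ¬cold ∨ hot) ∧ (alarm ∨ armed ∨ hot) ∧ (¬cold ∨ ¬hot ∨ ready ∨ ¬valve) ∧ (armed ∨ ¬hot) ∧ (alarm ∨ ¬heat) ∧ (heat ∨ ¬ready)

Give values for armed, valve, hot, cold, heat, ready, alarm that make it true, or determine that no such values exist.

The formula is unsatisfiable.

Case cold = True:
  Clause (¬cold) is falsified — contradiction.
Case cold = False:
  (heat) forces heat = True.
  (cold ∨ ¬heat ∨ ¬valve) forces valve = False.
  (¬armed ∨ cold ∨ valve) forces armed = False.
  (¬alarm ∨ armed ∨ ¬heat ∨ valve) forces alarm = False.
  Clause (alarm ∨ ¬heat) is falsified — contradiction.
Both cases fail, so the formula is unsatisfiable.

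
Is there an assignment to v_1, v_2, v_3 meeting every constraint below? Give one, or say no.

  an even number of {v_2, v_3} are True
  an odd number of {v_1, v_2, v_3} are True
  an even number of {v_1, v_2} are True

v_1=T, v_2=T, v_3=T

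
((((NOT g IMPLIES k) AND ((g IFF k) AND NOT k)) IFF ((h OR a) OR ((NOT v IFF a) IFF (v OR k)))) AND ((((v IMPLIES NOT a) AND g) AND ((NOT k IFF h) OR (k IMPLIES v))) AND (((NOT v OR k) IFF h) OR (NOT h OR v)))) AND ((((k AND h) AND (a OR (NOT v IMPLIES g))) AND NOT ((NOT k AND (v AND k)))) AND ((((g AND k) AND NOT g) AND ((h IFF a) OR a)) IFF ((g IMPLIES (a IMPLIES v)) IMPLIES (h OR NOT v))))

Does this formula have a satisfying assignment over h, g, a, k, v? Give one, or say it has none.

Case k = True: the formula simplifies to (NOT (((h OR a) OR (NOT v IFF a))) AND ((((v IMPLIES NOT a) AND g) AND (NOT h OR v)) AND (h OR (NOT h OR v)))) AND ((h AND (a OR (NOT v IMPLIES g))) AND (((g AND NOT g) AND ((h IFF a) OR a)) IFF ((g IMPLIES (a IMPLIES v)) IMPLIES (h OR NOT v)))).
  h = True: the conjunct NOT (((h OR a) OR (NOT v IFF a))) becomes NOT ((True OR (NOT v IFF a))) = False.
  h = False: the conjunct h is False.
Case k = False: the conjunct k is False.
Both cases fail — unsatisfiable.

The formula is unsatisfiable.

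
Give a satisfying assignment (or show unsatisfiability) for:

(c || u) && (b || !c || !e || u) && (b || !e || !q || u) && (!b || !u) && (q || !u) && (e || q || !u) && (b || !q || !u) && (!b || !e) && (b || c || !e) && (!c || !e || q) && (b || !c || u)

b=T; e=F; c=T; q=F; u=F

Set b = True.
  then (!b || !u) forces u = False.
  then (!b || !e) forces e = False.
  then (c || u) forces c = True.
Set q = False.
All clauses satisfied.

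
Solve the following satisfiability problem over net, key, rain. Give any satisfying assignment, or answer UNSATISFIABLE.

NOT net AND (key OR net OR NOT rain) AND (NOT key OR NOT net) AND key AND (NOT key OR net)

Unsatisfiable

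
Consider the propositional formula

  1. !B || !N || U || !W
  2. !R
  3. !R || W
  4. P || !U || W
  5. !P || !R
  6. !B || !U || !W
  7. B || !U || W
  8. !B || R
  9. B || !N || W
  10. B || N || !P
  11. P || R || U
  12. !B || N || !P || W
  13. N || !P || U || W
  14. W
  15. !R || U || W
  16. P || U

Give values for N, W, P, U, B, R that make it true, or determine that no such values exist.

N = True; W = True; P = True; U = True; B = False; R = False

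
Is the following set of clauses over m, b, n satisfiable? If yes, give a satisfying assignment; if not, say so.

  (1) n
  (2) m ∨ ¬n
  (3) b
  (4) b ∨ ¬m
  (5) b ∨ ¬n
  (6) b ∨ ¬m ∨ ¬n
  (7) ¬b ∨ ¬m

Case b = True:
  (n) forces n = True.
  (m ∨ ¬n) forces m = True.
  Clause (¬b ∨ ¬m) is falsified — contradiction.
Case b = False:
  Clause (b) is falsified — contradiction.
Both cases fail, so the formula is unsatisfiable.

No satisfying assignment exists.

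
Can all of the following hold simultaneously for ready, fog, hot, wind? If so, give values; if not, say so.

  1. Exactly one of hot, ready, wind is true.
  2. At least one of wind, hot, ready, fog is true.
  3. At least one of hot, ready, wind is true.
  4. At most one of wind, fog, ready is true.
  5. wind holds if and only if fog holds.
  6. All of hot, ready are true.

Case ready = True:
  (1) with ready=T forces hot = False.
  Constraint (6) is violated (hot=F) — contradiction.
Case ready = False:
  Constraint (6) is violated (ready=F) — contradiction.
Both cases fail — unsatisfiable.

UNSATISFIABLE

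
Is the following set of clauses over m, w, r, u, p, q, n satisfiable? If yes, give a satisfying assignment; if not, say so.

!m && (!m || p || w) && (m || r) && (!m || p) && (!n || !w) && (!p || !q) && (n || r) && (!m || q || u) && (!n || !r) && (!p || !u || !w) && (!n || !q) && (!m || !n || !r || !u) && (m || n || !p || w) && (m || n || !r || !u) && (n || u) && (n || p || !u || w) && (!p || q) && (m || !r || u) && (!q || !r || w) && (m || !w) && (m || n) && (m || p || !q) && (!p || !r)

Case m = True:
  Clause (!m) is falsified — contradiction.
Case m = False:
  (m || r) forces r = True.
  (!n || !r) forces n = False.
  Clause (m || n) is falsified — contradiction.
Both cases fail, so the formula is unsatisfiable.

UNSATISFIABLE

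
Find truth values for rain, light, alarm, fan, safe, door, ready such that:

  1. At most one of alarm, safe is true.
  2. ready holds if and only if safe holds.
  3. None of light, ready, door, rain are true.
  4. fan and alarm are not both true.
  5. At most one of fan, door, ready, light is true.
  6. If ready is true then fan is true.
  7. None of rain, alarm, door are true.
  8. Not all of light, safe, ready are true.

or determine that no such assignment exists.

rain=F, light=F, alarm=F, fan=F, safe=F, door=F, ready=F

  (1) {alarm, safe}: 0 true — at most one ✓
  (2) ready=F, safe=F — same ✓
  (3) {light, ready, door, rain}: 0 true — none ✓
  (4) fan=F, alarm=F — not both ✓
  (5) {fan, door, ready, light}: 0 true — at most one ✓
  (6) ready=F ⇒ fan: vacuous ✓
  (7) {rain, alarm, door}: 0 true — none ✓
  (8) {light, safe, ready}: 0/3 true — not all ✓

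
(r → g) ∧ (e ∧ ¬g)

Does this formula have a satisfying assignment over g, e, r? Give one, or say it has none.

g: False, e: True, r: False

  r → g = True
  e ∧ ¬g = True
    ¬g = True
Both conjuncts True, so the formula holds.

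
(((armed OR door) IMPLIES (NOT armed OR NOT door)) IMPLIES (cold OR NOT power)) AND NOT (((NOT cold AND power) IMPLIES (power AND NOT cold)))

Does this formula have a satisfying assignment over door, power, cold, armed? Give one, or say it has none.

The formula is unsatisfiable.

The conjunct NOT (((NOT cold AND power) IMPLIES (power AND NOT cold))) is unsatisfiable on its own:
  power=F, cold=F: evaluates to False.
  power=F, cold=T: evaluates to False.
  power=T, cold=F: evaluates to False.
  power=T, cold=T: evaluates to False.
So the whole conjunction is unsatisfiable.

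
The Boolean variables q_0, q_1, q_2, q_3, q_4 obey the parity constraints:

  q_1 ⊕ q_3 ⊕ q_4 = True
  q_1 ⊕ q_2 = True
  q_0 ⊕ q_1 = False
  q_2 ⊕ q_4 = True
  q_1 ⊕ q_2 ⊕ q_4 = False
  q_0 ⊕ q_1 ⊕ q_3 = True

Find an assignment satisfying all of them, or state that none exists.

q_0: True, q_1: True, q_2: False, q_3: True, q_4: True

q_1 ⊕ q_3 ⊕ q_4 = T ⊕ T ⊕ T = True ✓
q_1 ⊕ q_2 = T ⊕ F = True ✓
q_0 ⊕ q_1 = T ⊕ T = False ✓
q_2 ⊕ q_4 = F ⊕ T = True ✓
q_1 ⊕ q_2 ⊕ q_4 = T ⊕ F ⊕ T = False ✓
q_0 ⊕ q_1 ⊕ q_3 = T ⊕ T ⊕ T = True ✓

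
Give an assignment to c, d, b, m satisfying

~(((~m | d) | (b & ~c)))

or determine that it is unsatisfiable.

c = True, d = False, b = False, m = True

  ~(((~m | d) | (b & ~c))) = True
    (~m | d) | (b & ~c) = False
      ~m | d = False
        ~m = False
      b & ~c = False
        ~c = False
The formula evaluates to True.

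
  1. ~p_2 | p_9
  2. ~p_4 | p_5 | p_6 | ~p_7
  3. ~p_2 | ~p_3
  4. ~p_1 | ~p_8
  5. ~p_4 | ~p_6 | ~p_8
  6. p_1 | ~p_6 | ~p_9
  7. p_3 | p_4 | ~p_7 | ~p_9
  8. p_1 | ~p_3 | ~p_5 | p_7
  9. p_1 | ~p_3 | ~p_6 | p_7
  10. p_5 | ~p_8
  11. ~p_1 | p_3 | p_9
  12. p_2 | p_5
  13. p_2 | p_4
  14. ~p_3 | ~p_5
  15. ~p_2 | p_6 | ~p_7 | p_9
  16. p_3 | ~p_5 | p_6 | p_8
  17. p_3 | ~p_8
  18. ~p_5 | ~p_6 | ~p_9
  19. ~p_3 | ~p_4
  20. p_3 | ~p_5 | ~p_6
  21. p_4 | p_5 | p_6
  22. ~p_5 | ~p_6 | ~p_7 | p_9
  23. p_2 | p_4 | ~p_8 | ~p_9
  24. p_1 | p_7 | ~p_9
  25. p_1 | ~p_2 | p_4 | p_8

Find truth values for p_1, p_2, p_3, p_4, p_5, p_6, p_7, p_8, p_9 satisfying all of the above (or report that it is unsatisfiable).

p_1 = True, p_2 = True, p_3 = False, p_4 = True, p_5 = False, p_6 = True, p_7 = True, p_8 = False, p_9 = True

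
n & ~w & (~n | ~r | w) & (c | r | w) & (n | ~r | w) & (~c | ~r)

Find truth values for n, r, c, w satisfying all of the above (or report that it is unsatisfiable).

Unit clause (n) forces n = True.
Unit clause (~w) forces w = False.
In (~n | ~r | w) only ~r is left, so r = False.
In (c | r | w) only c is left, so c = True.
Check each clause:
  (n): n holds.
  (~w): ~w holds.
  (~n | ~r | w): ~r holds.
  (c | r | w): c holds.
  (n | ~r | w): n holds.
  (~c | ~r): ~r holds.
All clauses satisfied.

n = True; r = False; c = True; w = False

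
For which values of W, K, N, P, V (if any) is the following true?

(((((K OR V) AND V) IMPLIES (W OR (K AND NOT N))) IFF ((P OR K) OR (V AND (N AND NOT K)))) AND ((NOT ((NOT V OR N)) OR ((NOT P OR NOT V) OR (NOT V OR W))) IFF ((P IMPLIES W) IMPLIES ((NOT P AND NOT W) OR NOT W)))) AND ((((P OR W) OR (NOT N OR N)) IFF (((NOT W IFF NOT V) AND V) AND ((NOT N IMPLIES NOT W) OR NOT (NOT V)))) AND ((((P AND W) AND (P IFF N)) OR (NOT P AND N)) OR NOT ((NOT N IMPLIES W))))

The formula is unsatisfiable.

Case W = True: the conjunct (NOT ((NOT V OR N)) OR ((NOT P OR NOT V) OR (NOT V OR W))) IFF ((P IMPLIES W) IMPLIES ((NOT P AND NOT W) OR NOT W)) becomes (NOT ((NOT V OR N)) OR True) IFF (True IMPLIES False) = False.
Case W = False: the formula simplifies to (((((K OR V) AND V) IMPLIES (K AND NOT N)) IFF ((P OR K) OR (V AND (N AND NOT K)))) AND (NOT ((NOT V OR N)) OR ((NOT P OR NOT V) OR NOT V))) AND (((P OR (NOT N OR N)) IFF (NOT V AND V)) AND ((NOT P AND N) OR NOT N)).
  V = True: simplifies to (((K AND NOT N) IFF ((P OR K) OR (N AND NOT K))) AND (NOT N OR NOT P)) AND (NOT ((P OR (NOT N OR N))) AND ((NOT P AND N) OR NOT N)).
    N = True: the conjunct NOT ((P OR (NOT N OR N))) becomes NOT ((P OR True)) = False.
    N = False: the conjunct NOT ((P OR (NOT N OR N))) becomes NOT ((P OR True)) = False.
  V = False: simplifies to (P OR K) AND (NOT ((P OR (NOT N OR N))) AND ((NOT P AND N) OR NOT N)).
    N = True: the conjunct NOT ((P OR (NOT N OR N))) becomes NOT ((P OR True)) = False.
    N = False: the conjunct NOT ((P OR (NOT N OR N))) becomes NOT ((P OR True)) = False.
Both cases fail — unsatisfiable.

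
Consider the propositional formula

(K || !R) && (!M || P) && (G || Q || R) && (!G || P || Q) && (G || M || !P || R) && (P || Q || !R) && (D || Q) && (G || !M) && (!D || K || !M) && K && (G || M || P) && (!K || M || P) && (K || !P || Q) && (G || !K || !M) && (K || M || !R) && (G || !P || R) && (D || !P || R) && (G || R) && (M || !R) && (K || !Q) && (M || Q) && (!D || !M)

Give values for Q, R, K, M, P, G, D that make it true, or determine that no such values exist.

Q=T, R=T, K=T, M=T, P=T, G=T, D=F

Unit clause (K) forces K = True.
Set Q = True.
Set R = True.
  then (M || !R) forces M = True.
  then (!D || !M) forces D = False.
  then (!M || P) forces P = True.
  then (G || !M) forces G = True.
All clauses satisfied.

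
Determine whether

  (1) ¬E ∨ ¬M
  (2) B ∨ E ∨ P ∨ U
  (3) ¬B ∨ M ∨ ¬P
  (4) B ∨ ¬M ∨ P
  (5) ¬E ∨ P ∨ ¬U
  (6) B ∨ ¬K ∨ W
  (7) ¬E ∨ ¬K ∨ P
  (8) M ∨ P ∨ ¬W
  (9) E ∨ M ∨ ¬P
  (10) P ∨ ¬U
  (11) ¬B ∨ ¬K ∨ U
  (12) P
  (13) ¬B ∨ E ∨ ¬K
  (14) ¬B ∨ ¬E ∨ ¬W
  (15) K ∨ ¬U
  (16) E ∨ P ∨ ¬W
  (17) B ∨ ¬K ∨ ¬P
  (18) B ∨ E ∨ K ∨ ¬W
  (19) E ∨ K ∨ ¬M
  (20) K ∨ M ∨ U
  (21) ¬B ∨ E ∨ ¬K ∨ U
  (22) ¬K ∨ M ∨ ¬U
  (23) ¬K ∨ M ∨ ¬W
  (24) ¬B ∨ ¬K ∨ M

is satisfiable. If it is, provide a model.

Case K = True:
  (P) forces P = True.
  (B ∨ ¬K ∨ ¬P) forces B = True.
  (¬B ∨ M ∨ ¬P) forces M = True.
  (¬E ∨ ¬M) forces E = False.
  Clause (¬B ∨ E ∨ ¬K) is falsified — contradiction.
Case K = False:
  (P) forces P = True.
  (K ∨ ¬U) forces U = False.
  (K ∨ M ∨ U) forces M = True.
  (¬E ∨ ¬M) forces E = False.
  Clause (E ∨ K ∨ ¬M) is falsified — contradiction.
Both cases fail, so the formula is unsatisfiable.

Unsatisfiable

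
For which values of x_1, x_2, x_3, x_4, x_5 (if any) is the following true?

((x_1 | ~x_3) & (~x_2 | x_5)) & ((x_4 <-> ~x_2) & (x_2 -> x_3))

x_1: True, x_2: False, x_3: False, x_4: True, x_5: False

  (x_1 | ~x_3) & (~x_2 | x_5) = True
    x_1 | ~x_3 = True
      ~x_3 = True
    ~x_2 | x_5 = True
      ~x_2 = True
  (x_4 <-> ~x_2) & (x_2 -> x_3) = True
    x_4 <-> ~x_2 = True
      ~x_2 = True
    x_2 -> x_3 = True
Both conjuncts True, so the formula holds.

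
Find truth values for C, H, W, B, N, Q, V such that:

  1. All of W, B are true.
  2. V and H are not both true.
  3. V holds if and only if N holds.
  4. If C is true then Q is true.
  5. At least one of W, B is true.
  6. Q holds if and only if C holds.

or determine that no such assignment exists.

C = False, H = True, W = True, B = True, N = False, Q = False, V = False

  (1) {W, B}: all 2 true ✓
  (2) V=F, H=T — not both ✓
  (3) V=F, N=F — same ✓
  (4) C=F ⇒ Q: vacuous ✓
  (5) {W, B}: 2 true — at least one ✓
  (6) Q=F, C=F — same ✓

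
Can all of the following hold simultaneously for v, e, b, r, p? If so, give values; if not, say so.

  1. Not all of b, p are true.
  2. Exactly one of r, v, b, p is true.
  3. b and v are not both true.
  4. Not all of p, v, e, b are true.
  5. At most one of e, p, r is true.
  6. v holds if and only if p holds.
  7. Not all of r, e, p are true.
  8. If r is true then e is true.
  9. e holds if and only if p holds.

v=F, e=F, b=T, r=F, p=F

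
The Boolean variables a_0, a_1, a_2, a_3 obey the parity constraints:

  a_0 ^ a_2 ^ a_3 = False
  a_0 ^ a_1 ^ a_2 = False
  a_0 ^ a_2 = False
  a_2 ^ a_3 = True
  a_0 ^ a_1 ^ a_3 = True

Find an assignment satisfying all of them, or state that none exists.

a_0 = True; a_1 = False; a_2 = True; a_3 = False

a_0 ^ a_2 ^ a_3 = T ^ T ^ F = False ✓
a_0 ^ a_1 ^ a_2 = T ^ F ^ T = False ✓
a_0 ^ a_2 = T ^ T = False ✓
a_2 ^ a_3 = T ^ F = True ✓
a_0 ^ a_1 ^ a_3 = T ^ F ^ F = True ✓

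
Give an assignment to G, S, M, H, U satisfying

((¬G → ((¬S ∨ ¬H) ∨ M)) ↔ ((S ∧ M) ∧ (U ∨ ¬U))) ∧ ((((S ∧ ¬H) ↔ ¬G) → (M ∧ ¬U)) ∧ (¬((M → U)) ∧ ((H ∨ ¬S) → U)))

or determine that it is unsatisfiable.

G=T, S=T, M=T, H=F, U=F

  (¬G → ((¬S ∨ ¬H) ∨ M)) ↔ ((S ∧ M) ∧ (U ∨ ¬U)) = True
    ¬G → ((¬S ∨ ¬H) ∨ M) = True
      ¬G = False
      (¬S ∨ ¬H) ∨ M = True
        ¬S ∨ ¬H = True
          ¬S = False
          ¬H = True
    (S ∧ M) ∧ (U ∨ ¬U) = True
      S ∧ M = True
      U ∨ ¬U = True
        ¬U = True
  (((S ∧ ¬H) ↔ ¬G) → (M ∧ ¬U)) ∧ (¬((M → U)) ∧ ((H ∨ ¬S) → U)) = True
    ((S ∧ ¬H) ↔ ¬G) → (M ∧ ¬U) = True
      (S ∧ ¬H) ↔ ¬G = False
        S ∧ ¬H = True
          ¬H = True
        ¬G = False
      M ∧ ¬U = True
        ¬U = True
    ¬((M → U)) ∧ ((H ∨ ¬S) → U) = True
      ¬((M → U)) = True
        M → U = False
      (H ∨ ¬S) → U = True
        H ∨ ¬S = False
          ¬S = False
Both conjuncts True, so the formula holds.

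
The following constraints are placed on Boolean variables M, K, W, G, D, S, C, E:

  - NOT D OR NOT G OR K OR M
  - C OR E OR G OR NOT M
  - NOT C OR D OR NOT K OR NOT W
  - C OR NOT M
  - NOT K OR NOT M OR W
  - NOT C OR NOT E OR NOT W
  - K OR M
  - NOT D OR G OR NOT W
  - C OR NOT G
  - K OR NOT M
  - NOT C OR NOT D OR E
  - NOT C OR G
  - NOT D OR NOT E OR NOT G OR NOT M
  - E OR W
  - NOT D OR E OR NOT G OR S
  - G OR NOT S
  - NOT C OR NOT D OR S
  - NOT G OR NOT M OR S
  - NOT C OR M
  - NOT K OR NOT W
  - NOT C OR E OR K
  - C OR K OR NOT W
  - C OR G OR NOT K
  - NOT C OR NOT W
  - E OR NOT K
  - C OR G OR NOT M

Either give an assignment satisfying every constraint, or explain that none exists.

Case M = True:
  (C OR NOT M) forces C = True.
  (K OR NOT M) forces K = True.
  (NOT K OR NOT M OR W) forces W = True.
  Clause (NOT K OR NOT W) is falsified — contradiction.
Case M = False:
  (K OR M) forces K = True.
  (NOT C OR M) forces C = False.
  (C OR NOT G) forces G = False.
  Clause (C OR G OR NOT K) is falsified — contradiction.
Both cases fail, so the formula is unsatisfiable.

Unsatisfiable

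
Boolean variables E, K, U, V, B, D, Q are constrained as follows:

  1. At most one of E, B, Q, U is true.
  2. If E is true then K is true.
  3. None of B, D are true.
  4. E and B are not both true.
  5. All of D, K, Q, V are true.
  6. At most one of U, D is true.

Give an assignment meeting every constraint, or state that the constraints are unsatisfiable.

Unsatisfiable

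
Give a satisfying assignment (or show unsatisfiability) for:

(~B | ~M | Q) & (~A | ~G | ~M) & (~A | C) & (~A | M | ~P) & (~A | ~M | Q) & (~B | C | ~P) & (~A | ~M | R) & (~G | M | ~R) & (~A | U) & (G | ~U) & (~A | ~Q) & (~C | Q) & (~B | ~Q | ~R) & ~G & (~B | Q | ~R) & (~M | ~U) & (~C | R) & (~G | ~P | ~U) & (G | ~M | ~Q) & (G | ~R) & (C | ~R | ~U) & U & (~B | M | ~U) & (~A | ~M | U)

Unsatisfiable

Case G = True:
  Clause (~G) is falsified — contradiction.
Case G = False:
  (G | ~U) forces U = False.
  Clause (U) is falsified — contradiction.
Both cases fail, so the formula is unsatisfiable.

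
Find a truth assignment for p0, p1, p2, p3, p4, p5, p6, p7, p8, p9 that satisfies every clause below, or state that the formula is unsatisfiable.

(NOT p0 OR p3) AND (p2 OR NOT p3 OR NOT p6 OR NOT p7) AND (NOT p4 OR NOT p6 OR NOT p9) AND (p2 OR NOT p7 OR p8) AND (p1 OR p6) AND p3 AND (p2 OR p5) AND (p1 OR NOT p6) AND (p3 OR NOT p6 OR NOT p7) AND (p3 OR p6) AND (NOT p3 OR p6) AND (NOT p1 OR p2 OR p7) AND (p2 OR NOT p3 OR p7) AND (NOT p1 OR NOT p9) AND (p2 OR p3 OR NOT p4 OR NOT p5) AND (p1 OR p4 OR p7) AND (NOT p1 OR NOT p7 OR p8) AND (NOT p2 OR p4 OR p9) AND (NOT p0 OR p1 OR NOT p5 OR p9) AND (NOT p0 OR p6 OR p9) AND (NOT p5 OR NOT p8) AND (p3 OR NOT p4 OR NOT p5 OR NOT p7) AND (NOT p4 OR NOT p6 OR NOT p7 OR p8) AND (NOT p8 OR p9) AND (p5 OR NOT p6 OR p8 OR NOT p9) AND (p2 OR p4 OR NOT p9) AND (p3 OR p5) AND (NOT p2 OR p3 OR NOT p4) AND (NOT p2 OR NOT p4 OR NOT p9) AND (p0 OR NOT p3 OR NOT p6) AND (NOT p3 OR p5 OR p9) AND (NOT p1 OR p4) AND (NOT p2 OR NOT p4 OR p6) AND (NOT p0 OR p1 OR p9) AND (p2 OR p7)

p0 = True; p1 = True; p2 = True; p3 = True; p4 = True; p5 = True; p6 = True; p7 = False; p8 = False; p9 = False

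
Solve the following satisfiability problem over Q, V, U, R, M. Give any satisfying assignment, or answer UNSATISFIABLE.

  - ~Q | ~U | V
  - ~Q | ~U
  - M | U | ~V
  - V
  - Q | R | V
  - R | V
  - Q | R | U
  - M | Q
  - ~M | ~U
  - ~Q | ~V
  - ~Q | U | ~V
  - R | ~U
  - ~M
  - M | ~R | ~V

Case V = True:
  (~Q | ~V) forces Q = False.
  (M | Q) forces M = True.
  Clause (~M) is falsified — contradiction.
Case V = False:
  Clause (V) is falsified — contradiction.
Both cases fail, so the formula is unsatisfiable.

Unsatisfiable — no assignment works.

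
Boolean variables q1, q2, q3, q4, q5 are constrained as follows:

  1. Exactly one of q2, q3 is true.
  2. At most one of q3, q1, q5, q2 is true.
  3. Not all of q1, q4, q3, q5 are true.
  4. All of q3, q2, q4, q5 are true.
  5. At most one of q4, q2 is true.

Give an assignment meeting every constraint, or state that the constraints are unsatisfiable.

Case q2 = True:
  (1) with q2=T forces q3 = False.
  Constraint (4) is violated (q3=F) — contradiction.
Case q2 = False:
  Constraint (4) is violated (q2=F) — contradiction.
Both cases fail — unsatisfiable.

No satisfying assignment exists.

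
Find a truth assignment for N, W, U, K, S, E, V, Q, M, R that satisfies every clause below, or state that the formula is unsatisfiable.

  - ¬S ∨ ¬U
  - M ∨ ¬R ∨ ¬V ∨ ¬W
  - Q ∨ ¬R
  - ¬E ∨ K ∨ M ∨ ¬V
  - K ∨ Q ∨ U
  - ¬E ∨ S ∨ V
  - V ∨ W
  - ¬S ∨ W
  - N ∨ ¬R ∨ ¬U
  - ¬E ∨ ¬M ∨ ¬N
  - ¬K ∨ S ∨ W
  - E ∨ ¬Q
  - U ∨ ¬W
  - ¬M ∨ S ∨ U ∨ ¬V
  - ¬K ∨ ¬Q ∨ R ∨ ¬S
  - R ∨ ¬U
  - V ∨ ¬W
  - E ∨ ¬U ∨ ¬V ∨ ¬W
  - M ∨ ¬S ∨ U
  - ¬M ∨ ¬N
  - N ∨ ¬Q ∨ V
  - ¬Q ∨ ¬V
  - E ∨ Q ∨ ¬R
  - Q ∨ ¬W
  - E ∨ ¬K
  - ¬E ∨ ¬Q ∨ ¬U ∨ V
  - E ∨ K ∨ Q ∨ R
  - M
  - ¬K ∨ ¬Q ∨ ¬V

Case V = True:
  (¬Q ∨ ¬V) forces Q = False.
  (Q ∨ ¬R) forces R = False.
  (R ∨ ¬U) forces U = False.
  (K ∨ Q ∨ U) forces K = True.
  (U ∨ ¬W) forces W = False.
  (¬S ∨ W) forces S = False.
  Clause (¬K ∨ S ∨ W) is falsified — contradiction.
Case V = False:
  (V ∨ W) forces W = True.
  Clause (V ∨ ¬W) is falsified — contradiction.
Both cases fail, so the formula is unsatisfiable.

The formula is unsatisfiable.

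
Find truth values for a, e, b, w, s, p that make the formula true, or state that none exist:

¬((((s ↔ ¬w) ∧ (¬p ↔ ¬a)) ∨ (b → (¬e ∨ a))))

a = False, e = True, b = True, w = False, s = True, p = True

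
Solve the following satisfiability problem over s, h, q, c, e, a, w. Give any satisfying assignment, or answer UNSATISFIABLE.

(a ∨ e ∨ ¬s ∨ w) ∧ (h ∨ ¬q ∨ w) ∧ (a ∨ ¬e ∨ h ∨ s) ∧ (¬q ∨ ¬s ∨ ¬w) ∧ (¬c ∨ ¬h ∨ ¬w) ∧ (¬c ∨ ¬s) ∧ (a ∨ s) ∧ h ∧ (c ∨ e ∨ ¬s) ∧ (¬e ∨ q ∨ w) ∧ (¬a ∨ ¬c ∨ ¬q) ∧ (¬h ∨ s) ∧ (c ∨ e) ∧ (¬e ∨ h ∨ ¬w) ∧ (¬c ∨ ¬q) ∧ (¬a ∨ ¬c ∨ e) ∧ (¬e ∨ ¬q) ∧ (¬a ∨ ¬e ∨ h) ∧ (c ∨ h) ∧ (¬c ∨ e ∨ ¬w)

Unit clause (h) forces h = True.
In (¬h ∨ s) only s is left, so s = True.
In (¬c ∨ ¬s) only ¬c is left, so c = False.
In (c ∨ e ∨ ¬s) only e is left, so e = True.
In (¬e ∨ ¬q) only ¬q is left, so q = False.
In (¬e ∨ q ∨ w) only w is left, so w = True.
Set a = False.
All clauses satisfied.

s=T, h=T, q=F, c=F, e=T, a=F, w=T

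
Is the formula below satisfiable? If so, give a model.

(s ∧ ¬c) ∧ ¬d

s = True, d = False, c = False

  s ∧ ¬c = True
    ¬c = True
  ¬d = True
Both conjuncts True, so the formula holds.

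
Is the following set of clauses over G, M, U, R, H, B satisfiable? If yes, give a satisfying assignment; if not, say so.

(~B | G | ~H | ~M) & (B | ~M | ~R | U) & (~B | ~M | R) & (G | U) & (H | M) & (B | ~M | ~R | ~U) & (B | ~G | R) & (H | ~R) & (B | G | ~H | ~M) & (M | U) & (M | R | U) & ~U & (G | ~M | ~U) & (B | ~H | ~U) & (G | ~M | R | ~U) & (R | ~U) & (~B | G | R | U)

Unit clause (~U) forces U = False.
In (G | U) only G is left, so G = True.
In (M | U) only M is left, so M = True.
Try R = False:
  (~B | ~M | R) forces B = False.
  clause (B | ~G | R) is falsified — backtrack.
So R = True.
  then (B | ~M | ~R | U) forces B = True.
  then (H | ~R) forces H = True.
All clauses satisfied.

G: True, M: True, U: False, R: True, H: True, B: True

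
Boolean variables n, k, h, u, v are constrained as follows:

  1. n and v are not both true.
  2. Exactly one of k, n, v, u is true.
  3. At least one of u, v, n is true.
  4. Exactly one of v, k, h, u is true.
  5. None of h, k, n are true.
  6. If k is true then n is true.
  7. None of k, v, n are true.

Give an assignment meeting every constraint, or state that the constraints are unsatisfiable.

n=F; k=F; h=F; u=T; v=F

  (1) n=F, v=F — not both ✓
  (2) {k, n, v, u}: 1 true — exactly one ✓
  (3) {u, v, n}: 1 true — at least one ✓
  (4) {v, k, h, u}: 1 true — exactly one ✓
  (5) {h, k, n}: 0 true — none ✓
  (6) k=F ⇒ n: vacuous ✓
  (7) {k, v, n}: 0 true — none ✓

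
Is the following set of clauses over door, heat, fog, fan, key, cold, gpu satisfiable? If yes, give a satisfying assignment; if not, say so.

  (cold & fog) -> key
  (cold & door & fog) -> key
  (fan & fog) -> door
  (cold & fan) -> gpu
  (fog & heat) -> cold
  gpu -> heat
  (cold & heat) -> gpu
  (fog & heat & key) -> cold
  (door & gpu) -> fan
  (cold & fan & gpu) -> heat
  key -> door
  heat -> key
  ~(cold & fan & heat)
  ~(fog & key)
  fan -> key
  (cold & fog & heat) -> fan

Set door = True.
Set heat = False.
  then (~gpu | heat) forces gpu = False.
Set fog = False.
Set fan = False.
Set key = True.
Set cold = False.
All clauses satisfied.

door = True; heat = False; fog = False; fan = False; key = True; cold = False; gpu = False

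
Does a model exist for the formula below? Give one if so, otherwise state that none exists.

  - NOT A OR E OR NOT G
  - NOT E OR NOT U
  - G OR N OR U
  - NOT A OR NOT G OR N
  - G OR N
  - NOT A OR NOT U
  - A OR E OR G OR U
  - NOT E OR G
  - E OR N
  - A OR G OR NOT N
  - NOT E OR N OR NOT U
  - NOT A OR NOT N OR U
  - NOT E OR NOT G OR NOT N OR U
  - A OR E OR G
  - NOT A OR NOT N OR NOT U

E=T; G=T; A=F; U=F; N=F

Set E = True.
  then (NOT E OR NOT U) forces U = False.
  then (NOT E OR G) forces G = True.
  then (NOT E OR NOT G OR NOT N OR U) forces N = False.
  then (NOT A OR NOT G OR N) forces A = False.
All clauses satisfied.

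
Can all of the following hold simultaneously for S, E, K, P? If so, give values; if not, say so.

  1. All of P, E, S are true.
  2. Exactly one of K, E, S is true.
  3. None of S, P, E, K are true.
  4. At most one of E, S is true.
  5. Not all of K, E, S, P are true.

Unsatisfiable

Case S = True:
  Constraint (3) is violated (S=T) — contradiction.
Case S = False:
  Constraint (1) is violated (S=F) — contradiction.
Both cases fail — unsatisfiable.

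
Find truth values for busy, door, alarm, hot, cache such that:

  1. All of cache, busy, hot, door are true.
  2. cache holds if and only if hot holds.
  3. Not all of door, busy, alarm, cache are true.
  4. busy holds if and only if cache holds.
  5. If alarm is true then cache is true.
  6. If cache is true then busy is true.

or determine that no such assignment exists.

busy = True; door = True; alarm = False; hot = True; cache = True

  (1) {cache, busy, hot, door}: all 4 true ✓
  (2) cache=T, hot=T — same ✓
  (3) {door, busy, alarm, cache}: 3/4 true — not all ✓
  (4) busy=T, cache=T — same ✓
  (5) alarm=F ⇒ cache: vacuous ✓
  (6) cache=T ⇒ busy: T ✓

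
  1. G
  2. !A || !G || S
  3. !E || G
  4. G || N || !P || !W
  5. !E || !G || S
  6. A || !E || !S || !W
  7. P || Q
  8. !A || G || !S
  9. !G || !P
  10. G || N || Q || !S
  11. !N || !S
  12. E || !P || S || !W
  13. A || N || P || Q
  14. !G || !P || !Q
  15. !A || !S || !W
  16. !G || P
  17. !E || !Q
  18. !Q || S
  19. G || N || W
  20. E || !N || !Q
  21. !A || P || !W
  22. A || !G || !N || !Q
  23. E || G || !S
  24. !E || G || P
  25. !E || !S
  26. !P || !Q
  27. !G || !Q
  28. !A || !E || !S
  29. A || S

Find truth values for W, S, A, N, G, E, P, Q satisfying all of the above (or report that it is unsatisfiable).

No satisfying assignment exists.

Case G = True:
  (!G || !P) forces P = False.
  Clause (!G || P) is falsified — contradiction.
Case G = False:
  Clause (G) is falsified — contradiction.
Both cases fail, so the formula is unsatisfiable.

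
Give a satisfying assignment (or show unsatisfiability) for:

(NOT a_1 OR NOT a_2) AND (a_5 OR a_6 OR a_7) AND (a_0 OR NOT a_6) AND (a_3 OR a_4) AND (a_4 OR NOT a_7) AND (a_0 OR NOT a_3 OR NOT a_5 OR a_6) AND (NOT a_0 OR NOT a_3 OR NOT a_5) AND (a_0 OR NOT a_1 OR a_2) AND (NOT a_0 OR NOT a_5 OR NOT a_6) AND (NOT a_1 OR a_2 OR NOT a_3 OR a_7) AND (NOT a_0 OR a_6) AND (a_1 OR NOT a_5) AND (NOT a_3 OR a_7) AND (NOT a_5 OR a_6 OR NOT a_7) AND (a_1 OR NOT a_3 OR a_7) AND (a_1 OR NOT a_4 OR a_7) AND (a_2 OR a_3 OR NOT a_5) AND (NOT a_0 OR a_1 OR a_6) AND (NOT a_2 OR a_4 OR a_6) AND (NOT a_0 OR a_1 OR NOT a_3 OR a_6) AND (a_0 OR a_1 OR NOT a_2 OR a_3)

Set a_0 = True.
  then (NOT a_0 OR a_6) forces a_6 = True.
  then (NOT a_0 OR NOT a_5 OR NOT a_6) forces a_5 = False.
Set a_1 = True.
  then (NOT a_1 OR NOT a_2) forces a_2 = False.
Set a_3 = True.
  then (NOT a_1 OR a_2 OR NOT a_3 OR a_7) forces a_7 = True.
  then (a_4 OR NOT a_7) forces a_4 = True.
All clauses satisfied.

a_0 = True, a_1 = True, a_2 = False, a_3 = True, a_4 = True, a_5 = False, a_6 = True, a_7 = True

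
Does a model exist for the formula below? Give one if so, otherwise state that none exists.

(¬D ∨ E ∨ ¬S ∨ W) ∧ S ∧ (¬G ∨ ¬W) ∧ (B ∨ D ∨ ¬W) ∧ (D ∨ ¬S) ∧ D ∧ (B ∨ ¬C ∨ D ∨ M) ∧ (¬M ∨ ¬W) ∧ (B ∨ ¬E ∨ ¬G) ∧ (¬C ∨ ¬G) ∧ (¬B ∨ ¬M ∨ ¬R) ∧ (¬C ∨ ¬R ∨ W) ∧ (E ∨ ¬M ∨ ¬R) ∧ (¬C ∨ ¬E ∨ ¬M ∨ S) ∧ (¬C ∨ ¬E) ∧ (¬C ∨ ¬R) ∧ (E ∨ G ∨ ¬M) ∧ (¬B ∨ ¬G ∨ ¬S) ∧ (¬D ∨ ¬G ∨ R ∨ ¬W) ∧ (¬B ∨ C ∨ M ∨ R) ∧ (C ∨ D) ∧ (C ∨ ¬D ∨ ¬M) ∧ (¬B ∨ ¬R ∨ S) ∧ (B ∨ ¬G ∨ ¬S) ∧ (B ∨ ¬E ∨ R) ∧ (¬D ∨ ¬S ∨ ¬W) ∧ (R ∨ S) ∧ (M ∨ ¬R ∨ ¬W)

G = False; R = True; C = False; W = False; D = True; B = True; E = True; M = False; S = True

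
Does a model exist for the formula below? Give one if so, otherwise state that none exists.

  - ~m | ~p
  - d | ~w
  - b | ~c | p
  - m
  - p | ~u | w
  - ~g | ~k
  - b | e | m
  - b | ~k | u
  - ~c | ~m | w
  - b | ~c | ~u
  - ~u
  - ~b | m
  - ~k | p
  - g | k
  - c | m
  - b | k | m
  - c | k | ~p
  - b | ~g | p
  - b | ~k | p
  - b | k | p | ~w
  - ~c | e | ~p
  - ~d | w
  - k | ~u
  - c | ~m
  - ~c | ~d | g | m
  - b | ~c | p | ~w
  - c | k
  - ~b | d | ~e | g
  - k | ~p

Unit clause (m) forces m = True.
Unit clause (~u) forces u = False.
In (c | ~m) only c is left, so c = True.
In (~m | ~p) only ~p is left, so p = False.
In (b | ~c | p) only b is left, so b = True.
In (~c | ~m | w) only w is left, so w = True.
In (~k | p) only ~k is left, so k = False.
In (g | k) only g is left, so g = True.
In (d | ~w) only d is left, so d = True.
Set e = True.
All clauses satisfied.

g = True; c = True; b = True; d = True; u = False; w = True; e = True; k = False; m = True; p = False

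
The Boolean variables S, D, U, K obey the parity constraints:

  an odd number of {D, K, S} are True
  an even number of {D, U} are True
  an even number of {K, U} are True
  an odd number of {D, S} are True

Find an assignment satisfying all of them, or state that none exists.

S = True; D = False; U = False; K = False

{D, K, S}: 1 true → odd ✓
{D, U}: 0 true → even ✓
{K, U}: 0 true → even ✓
{D, S}: 1 true → odd ✓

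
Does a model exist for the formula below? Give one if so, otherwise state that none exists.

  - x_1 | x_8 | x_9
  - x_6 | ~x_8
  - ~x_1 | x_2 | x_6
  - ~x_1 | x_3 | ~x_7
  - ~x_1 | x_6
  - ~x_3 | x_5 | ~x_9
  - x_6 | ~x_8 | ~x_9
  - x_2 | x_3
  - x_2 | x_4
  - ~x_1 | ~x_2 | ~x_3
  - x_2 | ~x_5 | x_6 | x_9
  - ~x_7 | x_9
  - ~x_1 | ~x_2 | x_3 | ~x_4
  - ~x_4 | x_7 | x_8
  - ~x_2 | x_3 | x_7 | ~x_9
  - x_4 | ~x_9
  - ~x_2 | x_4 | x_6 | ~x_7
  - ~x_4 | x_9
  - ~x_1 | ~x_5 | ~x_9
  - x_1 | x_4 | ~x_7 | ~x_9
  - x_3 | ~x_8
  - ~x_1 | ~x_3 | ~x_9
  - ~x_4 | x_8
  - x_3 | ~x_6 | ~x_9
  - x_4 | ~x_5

Set x_1 = False.
Set x_2 = False.
  then (x_2 | x_3) forces x_3 = True.
  then (x_2 | x_4) forces x_4 = True.
  then (~x_4 | x_9) forces x_9 = True.
  then (~x_4 | x_8) forces x_8 = True.
  then (x_6 | ~x_8) forces x_6 = True.
  then (~x_3 | x_5 | ~x_9) forces x_5 = True.
Set x_7 = True.
All clauses satisfied.

x_1: False, x_2: False, x_3: True, x_4: True, x_5: True, x_6: True, x_7: True, x_8: True, x_9: True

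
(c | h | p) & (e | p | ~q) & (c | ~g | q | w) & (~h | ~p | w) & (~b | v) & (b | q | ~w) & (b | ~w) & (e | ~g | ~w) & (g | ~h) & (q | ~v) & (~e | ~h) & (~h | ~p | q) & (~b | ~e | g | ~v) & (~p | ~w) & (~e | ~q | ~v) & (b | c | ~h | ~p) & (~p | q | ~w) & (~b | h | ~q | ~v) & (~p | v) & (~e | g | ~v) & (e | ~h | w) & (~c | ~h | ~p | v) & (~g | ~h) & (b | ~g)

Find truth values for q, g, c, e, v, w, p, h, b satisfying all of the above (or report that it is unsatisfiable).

Set q = False.
  then (q | ~v) forces v = False.
  then (~p | v) forces p = False.
  then (~b | v) forces b = False.
  then (b | q | ~w) forces w = False.
  then (b | ~g) forces g = False.
  then (g | ~h) forces h = False.
  then (c | h | p) forces c = True.
Set e = False.
All clauses satisfied.

q=F; g=F; c=T; e=F; v=F; w=F; p=F; h=F; b=F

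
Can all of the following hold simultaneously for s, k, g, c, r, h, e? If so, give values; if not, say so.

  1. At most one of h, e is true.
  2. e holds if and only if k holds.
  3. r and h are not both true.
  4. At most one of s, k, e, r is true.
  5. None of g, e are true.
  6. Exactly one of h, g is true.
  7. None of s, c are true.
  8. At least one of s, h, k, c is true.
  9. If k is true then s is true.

s = False, k = False, g = False, c = False, r = False, h = True, e = False

  (1) {h, e}: 1 true — at most one ✓
  (2) e=F, k=F — same ✓
  (3) r=F, h=T — not both ✓
  (4) {s, k, e, r}: 0 true — at most one ✓
  (5) {g, e}: 0 true — none ✓
  (6) {h, g}: 1 true — exactly one ✓
  (7) {s, c}: 0 true — none ✓
  (8) {s, h, k, c}: 1 true — at least one ✓
  (9) k=F ⇒ s: vacuous ✓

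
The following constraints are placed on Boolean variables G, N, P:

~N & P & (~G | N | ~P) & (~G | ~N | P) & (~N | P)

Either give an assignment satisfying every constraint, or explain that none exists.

Unit clause (~N) forces N = False.
Unit clause (P) forces P = True.
In (~G | N | ~P) only ~G is left, so G = False.
Check each clause:
  (~N): ~N holds.
  (P): P holds.
  (~G | N | ~P): ~G holds.
  (~G | ~N | P): ~G holds.
  (~N | P): ~N holds.
All clauses satisfied.

G = False; N = False; P = True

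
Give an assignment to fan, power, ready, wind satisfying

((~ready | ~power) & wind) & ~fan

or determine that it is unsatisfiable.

fan = False; power = False; ready = False; wind = True

  (~ready | ~power) & wind = True
    ~ready | ~power = True
      ~ready = True
      ~power = True
  ~fan = True
Both conjuncts True, so the formula holds.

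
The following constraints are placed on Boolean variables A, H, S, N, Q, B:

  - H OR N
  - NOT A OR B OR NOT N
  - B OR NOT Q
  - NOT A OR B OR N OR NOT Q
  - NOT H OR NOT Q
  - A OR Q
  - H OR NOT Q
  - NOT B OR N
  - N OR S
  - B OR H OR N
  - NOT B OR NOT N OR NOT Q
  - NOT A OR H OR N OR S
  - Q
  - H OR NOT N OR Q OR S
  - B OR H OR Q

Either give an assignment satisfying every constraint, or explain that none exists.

Case Q = True:
  (B OR NOT Q) forces B = True.
  (NOT H OR NOT Q) forces H = False.
  Clause (H OR NOT Q) is falsified — contradiction.
Case Q = False:
  Clause (Q) is falsified — contradiction.
Both cases fail, so the formula is unsatisfiable.

UNSATISFIABLE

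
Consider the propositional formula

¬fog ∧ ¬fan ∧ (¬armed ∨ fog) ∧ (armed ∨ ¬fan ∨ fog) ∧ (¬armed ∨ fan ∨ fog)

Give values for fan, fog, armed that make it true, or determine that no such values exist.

fan=F; fog=F; armed=F

Unit clause (¬fog) forces fog = False.
Unit clause (¬fan) forces fan = False.
In (¬armed ∨ fog) only ¬armed is left, so armed = False.
Check each clause:
  (¬fog): ¬fog holds.
  (¬fan): ¬fan holds.
  (¬armed ∨ fog): ¬armed holds.
  (armed ∨ ¬fan ∨ fog): ¬fan holds.
  (¬armed ∨ fan ∨ fog): ¬armed holds.
All clauses satisfied.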